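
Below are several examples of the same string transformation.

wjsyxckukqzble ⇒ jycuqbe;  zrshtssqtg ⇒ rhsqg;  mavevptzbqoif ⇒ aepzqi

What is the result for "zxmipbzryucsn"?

What's happening: keep every other character starting from the second (positions 2nd, 4th, 6th, ...).
For "zxmipbzryucsn" the result is "xibrus".

xibrus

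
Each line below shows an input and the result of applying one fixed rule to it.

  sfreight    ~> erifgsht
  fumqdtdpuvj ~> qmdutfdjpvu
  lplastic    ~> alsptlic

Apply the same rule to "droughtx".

The rule is to move the first 3 characters to the end (rotate left by 3), then take characters alternately from the front and the back (1st, last, 2nd, 2nd-last, ...).
Starting from "droughtx": after the first operation, "ughtxdro"; after the second, "uogrhdtx".

uogrhdtx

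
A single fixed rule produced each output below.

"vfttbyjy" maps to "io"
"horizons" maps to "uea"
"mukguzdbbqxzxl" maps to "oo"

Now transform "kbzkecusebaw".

oo

The transformation: shift every letter 13 places forward in the alphabet (wrapping around) — i.e. ROT13, then keep only the vowels.
Applying both steps to "kbzkecusebaw": "xomxrphfronj", then "oo".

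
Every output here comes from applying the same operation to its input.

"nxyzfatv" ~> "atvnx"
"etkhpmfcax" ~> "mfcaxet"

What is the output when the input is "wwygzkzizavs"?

kzizavsww

In each case the input is transformed by: move the first 2 characters to the end (rotate left by 2), then delete the first 3 characters.
Applying both steps to "wwygzkzizavs": "ygzkzizavsww", then "kzizavsww".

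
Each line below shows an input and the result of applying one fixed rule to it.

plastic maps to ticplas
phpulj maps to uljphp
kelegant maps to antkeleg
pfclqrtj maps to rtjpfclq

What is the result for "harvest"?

The rule is to move the last 3 characters to the front (rotate right by 3).
Doing the same to "harvest": "estharv".

estharv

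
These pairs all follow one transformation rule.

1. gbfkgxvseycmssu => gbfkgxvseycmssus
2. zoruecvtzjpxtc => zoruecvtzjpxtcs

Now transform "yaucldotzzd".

The pattern: append "s".
For "yaucldotzzd" the result is "yaucldotzzds".

yaucldotzzds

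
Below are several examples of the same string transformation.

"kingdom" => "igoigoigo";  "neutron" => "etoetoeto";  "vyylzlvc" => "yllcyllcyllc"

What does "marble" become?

Rule — keep every other character starting from the second (positions 2nd, 4th, 6th, ...), then write the whole string 3 times in a row.
Starting from "marble": after the first operation, "abe"; after the second, "abeabeabe".

abeabeabe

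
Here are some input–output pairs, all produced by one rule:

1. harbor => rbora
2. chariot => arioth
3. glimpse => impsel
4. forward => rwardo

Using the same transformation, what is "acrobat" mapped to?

Each output is the input with this applied: delete the first character, then move the first character to the end.
Starting from "acrobat": after the first operation, "crobat"; after the second, "robatc".

robatc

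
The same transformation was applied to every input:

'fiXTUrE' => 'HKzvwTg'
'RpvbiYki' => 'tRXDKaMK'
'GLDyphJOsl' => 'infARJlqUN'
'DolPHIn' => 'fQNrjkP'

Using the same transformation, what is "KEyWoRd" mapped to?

Rule — shift every letter 2 places forward in the alphabet (wrapping around), then flip the case of every letter.
"KEyWoRd" → "mgAyQtF".
(Check on "DolPHIn": → "FqnRJKp" → "fQNrjkP" ✓)

mgAyQtF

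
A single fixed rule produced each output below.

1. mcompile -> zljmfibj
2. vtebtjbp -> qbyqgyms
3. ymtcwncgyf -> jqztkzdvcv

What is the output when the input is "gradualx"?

In each case the input is transformed by: shift every letter 3 places backward in the alphabet (wrapping around), then move the first character to the end.
"gradualx" → "oxarxiud".

oxarxiud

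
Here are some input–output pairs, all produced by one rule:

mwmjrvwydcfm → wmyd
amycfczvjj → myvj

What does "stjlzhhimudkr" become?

Rule — swap each adjacent pair of characters (1↔2, 3↔4, ...), then keep one character in every 3, starting at position 1 (positions 1st, 4th, 7th, ...).
Working it through for "stjlzhhimudkr": intermediate "tsljhzihumkdr", final "tjimr".

tjimr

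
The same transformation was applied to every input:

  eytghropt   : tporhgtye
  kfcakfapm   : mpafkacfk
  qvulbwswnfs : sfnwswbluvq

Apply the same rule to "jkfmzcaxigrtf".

ftrgixaczmfkj

In each case the input is transformed by: reverse the string.
Applying that to "jkfmzcaxigrtf" gives "ftrgixaczmfkj".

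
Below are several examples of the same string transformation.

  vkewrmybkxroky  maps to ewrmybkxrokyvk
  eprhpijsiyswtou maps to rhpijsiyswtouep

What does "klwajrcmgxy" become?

Rule — move the first 2 characters to the end (rotate left by 2).
On "klwajrcmgxy" that produces "wajrcmgxykl".

wajrcmgxykl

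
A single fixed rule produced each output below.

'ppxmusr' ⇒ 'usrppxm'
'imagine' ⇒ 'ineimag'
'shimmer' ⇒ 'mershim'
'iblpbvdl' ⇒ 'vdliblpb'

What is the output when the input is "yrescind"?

In each case the input is transformed by: move the last 3 characters to the front (rotate right by 3).
"yrescind" → "indyresc".

indyresc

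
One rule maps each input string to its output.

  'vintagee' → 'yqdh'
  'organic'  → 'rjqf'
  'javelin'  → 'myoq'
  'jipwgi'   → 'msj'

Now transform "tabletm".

wehp

The transformation: keep every other character starting from the first (positions 1st, 3rd, 5th, ...), then shift every letter 3 places forward in the alphabet (wrapping around).
Applying both steps to "tabletm": "tbem", then "wehp".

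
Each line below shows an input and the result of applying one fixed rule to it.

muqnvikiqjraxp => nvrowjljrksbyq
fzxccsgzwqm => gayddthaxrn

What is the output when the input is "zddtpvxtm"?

Rule — shift every letter 1 place forward in the alphabet (wrapping around).
For "zddtpvxtm" the result is "aeeuqwyun".

aeeuqwyun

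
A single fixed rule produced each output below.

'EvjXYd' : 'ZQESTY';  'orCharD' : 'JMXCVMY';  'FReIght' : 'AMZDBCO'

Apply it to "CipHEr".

XDKCZM

Rule — shift every letter 5 places backward in the alphabet (wrapping around), then convert every letter to uppercase.
For "CipHEr", step one produces "XdkCZm"; step two turns that into "XDKCZM".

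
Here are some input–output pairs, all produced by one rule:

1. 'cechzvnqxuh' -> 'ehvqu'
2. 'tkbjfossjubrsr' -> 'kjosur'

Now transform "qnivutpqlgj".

Each output is the input with this applied: delete the last character, then keep every other character starting from the second (positions 2nd, 4th, 6th, ...).
Working it through for "qnivutpqlgj": intermediate "qnivutpqlg", final "nvtqg".
(Check on "cechzvnqxuh": → "cechzvnqxu" → "ehvqu" ✓)

nvtqg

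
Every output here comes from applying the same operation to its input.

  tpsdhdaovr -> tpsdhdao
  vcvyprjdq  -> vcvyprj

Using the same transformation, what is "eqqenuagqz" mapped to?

eqqenuag

What's happening: delete the last 2 characters.
"eqqenuagqz" → "eqqenuag".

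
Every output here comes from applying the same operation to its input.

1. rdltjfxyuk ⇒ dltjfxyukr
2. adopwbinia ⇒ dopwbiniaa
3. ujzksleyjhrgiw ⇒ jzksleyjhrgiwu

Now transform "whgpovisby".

Looking at the pairs, the operation is to move the first character to the end.
"whgpovisby" → "hgpovisbyw".

hgpovisbyw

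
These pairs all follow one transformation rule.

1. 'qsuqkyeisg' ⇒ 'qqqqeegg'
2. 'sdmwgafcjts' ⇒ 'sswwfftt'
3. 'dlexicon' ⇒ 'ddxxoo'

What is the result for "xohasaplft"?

xxaapptt

Rule — keep one character in every 3, starting at position 1 (positions 1st, 4th, 7th, ...), then double every character.
Applying both steps to "xohasaplft": "xapt", then "xxaapptt".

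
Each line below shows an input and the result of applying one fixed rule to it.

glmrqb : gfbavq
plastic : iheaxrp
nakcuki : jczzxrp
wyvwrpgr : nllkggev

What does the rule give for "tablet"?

The rule is to sort the characters into reverse alphabetical order, then shift every letter 11 places backward in the alphabet (wrapping around).
So "tablet" becomes "iiatqp".

iiatqp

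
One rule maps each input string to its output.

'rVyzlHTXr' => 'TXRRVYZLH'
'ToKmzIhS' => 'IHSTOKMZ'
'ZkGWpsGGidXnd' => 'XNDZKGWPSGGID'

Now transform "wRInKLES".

LESWRINK

The transformation: move the last 3 characters to the front (rotate right by 3), then convert every letter to uppercase.
For "wRInKLES", step one produces "LESwRInK"; step two turns that into "LESWRINK".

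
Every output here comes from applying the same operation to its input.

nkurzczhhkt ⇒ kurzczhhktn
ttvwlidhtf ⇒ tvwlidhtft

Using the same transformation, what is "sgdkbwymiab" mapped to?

The transformation: move the first character to the end.
Doing the same to "sgdkbwymiab": "gdkbwymiabs".

gdkbwymiabs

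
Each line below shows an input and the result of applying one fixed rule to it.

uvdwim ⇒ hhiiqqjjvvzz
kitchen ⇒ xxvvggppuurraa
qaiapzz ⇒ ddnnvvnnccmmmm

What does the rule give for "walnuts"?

Looking at the pairs, the operation is to shift every letter 13 places forward in the alphabet (wrapping around) — i.e. ROT13, then double every character.
Starting from "walnuts": after the first operation, "jnyahgf"; after the second, "jjnnyyaahhggff".

jjnnyyaahhggff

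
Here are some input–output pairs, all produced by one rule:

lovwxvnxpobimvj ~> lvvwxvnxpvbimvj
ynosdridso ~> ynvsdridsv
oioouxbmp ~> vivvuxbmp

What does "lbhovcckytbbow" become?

The pattern: replace every "o" with "v".
"lbhovcckytbbow" → "lbhvvcckytbbvw".

lbhvvcckytbbvw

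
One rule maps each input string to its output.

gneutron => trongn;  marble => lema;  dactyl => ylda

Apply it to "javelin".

Each output is the input with this applied: move the first 2 characters to the end (rotate left by 2), then delete the first 2 characters.
"javelin" → "velinja" → "linja".

linja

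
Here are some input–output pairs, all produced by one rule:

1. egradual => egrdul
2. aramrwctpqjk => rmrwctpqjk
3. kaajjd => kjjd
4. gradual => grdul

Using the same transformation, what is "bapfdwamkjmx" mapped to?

bpfdwmkjmx

The transformation: remove every "a".
On "bapfdwamkjmx" that produces "bpfdwmkjmx".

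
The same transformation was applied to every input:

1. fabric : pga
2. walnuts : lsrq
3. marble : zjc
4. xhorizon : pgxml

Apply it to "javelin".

cjgl

Rule — delete the first 3 characters, then shift every letter 2 places backward in the alphabet (wrapping around).
So "javelin" becomes "cjgl".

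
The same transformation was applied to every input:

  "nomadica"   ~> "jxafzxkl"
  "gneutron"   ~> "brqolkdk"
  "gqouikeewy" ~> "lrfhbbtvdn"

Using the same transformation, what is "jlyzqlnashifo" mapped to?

vwnikxpefclgi

The pattern: move the first 2 characters to the end (rotate left by 2), then shift every letter 3 places backward in the alphabet (wrapping around).
"jlyzqlnashifo" → "yzqlnashifojl" → "vwnikxpefclgi".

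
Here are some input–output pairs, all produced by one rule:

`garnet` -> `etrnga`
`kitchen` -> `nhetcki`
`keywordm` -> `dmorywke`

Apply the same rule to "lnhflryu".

In each case the input is transformed by: swap each adjacent pair of characters (1↔2, 3↔4, ...), then reverse the string.
On "lnhflryu": the first step gives "nlfhrluy", and the second then gives "yulrhfln".

yulrhfln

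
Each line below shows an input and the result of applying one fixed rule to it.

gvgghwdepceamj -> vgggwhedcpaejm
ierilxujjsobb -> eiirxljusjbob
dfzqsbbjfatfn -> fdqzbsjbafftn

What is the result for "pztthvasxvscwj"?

In each case the input is transformed by: swap each adjacent pair of characters (1↔2, 3↔4, ...).
Applying that to "pztthvasxvscwj" gives "zpttvhsavxcsjw".

zpttvhsavxcsjw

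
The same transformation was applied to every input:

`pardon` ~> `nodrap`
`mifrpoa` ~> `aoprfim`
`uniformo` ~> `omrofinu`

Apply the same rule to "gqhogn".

ngohqg

The pattern: reverse the string.
On "gqhogn" that produces "ngohqg".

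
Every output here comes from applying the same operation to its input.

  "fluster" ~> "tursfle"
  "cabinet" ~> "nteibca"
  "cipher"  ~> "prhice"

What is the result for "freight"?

In each case the input is transformed by: sort the characters into reverse alphabetical order, then swap each adjacent pair of characters (1↔2, 3↔4, ...).
Working it through for "freight": intermediate "trihgfe", final "rthifge".

rthifge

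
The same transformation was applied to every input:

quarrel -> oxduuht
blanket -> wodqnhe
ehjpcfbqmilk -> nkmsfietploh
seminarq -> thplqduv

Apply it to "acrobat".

wfuredd

The rule is to shift every letter 3 places forward in the alphabet (wrapping around), then swap the first and last characters.
For "acrobat", step one produces "dfuredw"; step two turns that into "wfuredd".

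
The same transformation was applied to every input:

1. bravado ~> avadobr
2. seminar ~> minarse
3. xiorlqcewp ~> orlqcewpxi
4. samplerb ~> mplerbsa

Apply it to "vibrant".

The transformation: move the first 2 characters to the end (rotate left by 2).
On "vibrant" that produces "brantvi".

brantvi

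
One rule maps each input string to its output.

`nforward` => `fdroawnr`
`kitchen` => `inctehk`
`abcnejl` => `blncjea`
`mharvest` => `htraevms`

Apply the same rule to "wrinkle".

renilkw

Rule — swap the first and last characters, then swap each adjacent pair of characters (1↔2, 3↔4, ...).
Applying that to "wrinkle" gives "renilkw".
(Check on "mharvest": → "tharvesm" → "htraevms" ✓)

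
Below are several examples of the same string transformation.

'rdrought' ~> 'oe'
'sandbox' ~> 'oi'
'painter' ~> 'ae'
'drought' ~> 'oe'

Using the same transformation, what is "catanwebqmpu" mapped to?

ea

Each output is the input with this applied: shift every letter 11 places forward in the alphabet (wrapping around), then keep only the vowels.
"catanwebqmpu" → "nlelyhpmbxaf" → "ea".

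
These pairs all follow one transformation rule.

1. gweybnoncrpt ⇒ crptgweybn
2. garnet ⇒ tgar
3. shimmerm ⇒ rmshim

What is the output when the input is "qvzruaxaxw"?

axwqvzru

The transformation: swap the front and back halves of the string, then delete the first 2 characters.
"qvzruaxaxw" → "axaxwqvzru" → "axwqvzru".
(Check on "gweybnoncrpt": → "oncrptgweybn" → "crptgweybn" ✓)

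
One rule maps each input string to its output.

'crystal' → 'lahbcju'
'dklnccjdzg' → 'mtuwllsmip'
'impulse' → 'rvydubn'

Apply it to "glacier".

pujlrna

The pattern: shift every letter 9 places forward in the alphabet (wrapping around).
On "glacier" that produces "pujlrna".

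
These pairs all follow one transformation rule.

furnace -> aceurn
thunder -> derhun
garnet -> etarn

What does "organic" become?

nicrga

Each output is the input with this applied: delete the first character, then move the first 3 characters to the end (rotate left by 3).
"organic" → "rganic" → "nicrga".
(Check on "thunder": → "hunder" → "derhun" ✓)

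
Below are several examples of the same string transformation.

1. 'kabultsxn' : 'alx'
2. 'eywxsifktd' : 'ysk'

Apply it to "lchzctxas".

Looking at the pairs, the operation is to keep one character in every 3, starting at position 2 (positions 2nd, 5th, 8th, ...).
On "lchzctxas" that produces "cca".

cca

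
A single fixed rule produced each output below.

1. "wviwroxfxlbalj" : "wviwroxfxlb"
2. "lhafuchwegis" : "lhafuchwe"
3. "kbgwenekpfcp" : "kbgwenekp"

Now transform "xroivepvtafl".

The rule is to delete the last 3 characters.
Applying that to "xroivepvtafl" gives "xroivepvt".

xroivepvt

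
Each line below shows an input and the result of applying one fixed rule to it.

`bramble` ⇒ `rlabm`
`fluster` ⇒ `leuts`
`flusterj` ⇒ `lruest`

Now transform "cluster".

Rule — take characters alternately from the front and the back (1st, last, 2nd, 2nd-last, ...), then delete the first 2 characters.
"cluster" → "crleuts" → "leuts".
(Check on "fluster": → "frleuts" → "leuts" ✓)

leuts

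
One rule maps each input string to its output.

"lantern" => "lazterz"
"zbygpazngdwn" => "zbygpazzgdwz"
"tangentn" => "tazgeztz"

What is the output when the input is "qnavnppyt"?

qzavzppyt

The pattern: replace every "n" with "z".
Doing the same to "qnavnppyt": "qzavzppyt".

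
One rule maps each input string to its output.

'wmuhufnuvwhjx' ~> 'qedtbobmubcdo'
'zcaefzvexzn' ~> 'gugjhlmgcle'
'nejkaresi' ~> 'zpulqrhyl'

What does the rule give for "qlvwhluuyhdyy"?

The transformation: move the last 2 characters to the front (rotate right by 2), then shift every letter 7 places forward in the alphabet (wrapping around).
Starting from "qlvwhluuyhdyy": after the first operation, "yyqlvwhluuyhd"; after the second, "ffxscdosbbfok".

ffxscdosbbfok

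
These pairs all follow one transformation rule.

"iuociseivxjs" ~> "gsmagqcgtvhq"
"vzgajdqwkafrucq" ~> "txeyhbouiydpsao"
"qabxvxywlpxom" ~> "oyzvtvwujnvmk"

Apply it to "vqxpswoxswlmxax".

tovnqumvqujkvyv

Each output is the input with this applied: shift every letter 2 places backward in the alphabet (wrapping around).
Applying that to "vqxpswoxswlmxax" gives "tovnqumvqujkvyv".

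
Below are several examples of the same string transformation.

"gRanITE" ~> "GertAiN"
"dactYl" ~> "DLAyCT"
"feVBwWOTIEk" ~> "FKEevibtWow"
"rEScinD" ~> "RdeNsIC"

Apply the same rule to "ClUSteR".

The pattern: take characters alternately from the front and the back (1st, last, 2nd, 2nd-last, ...), then flip the case of every letter.
Applying both steps to "ClUSteR": "CRleUtS", then "crLEuTs".

crLEuTs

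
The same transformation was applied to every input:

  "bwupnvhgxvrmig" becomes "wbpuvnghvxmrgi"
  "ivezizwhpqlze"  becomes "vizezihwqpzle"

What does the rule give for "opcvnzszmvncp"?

povcznzsvmcnp

The transformation: swap each adjacent pair of characters (1↔2, 3↔4, ...).
"opcvnzszmvncp" → "povcznzsvmcnp".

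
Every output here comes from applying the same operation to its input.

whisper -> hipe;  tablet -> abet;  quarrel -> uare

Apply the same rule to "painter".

aite

In each case the input is transformed by: double every character, then keep one character in every 3, starting at position 3 (positions 3rd, 6th, 9th, ...).
Starting from "painter": after the first operation, "ppaaiinntteerr"; after the second, "aite".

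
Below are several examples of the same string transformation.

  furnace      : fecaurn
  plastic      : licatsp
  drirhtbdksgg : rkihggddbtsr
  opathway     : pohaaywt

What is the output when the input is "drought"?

ohgdutr

Looking at the pairs, the operation is to sort the characters into reverse alphabetical order, then move the first 3 characters to the end (rotate left by 3).
"drought" → "utrohgd" → "ohgdutr".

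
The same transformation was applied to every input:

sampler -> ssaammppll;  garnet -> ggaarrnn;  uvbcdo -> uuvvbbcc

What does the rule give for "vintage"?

vviinnttaa

The rule is to delete the last 2 characters, then double every character.
"vintage" → "vinta" → "vviinnttaa".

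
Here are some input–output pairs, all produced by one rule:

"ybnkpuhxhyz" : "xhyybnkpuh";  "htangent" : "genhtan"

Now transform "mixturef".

uremixt

Rule — delete the last character, then move the last 3 characters to the front (rotate right by 3).
"mixturef" → "mixture" → "uremixt".
(Check on "ybnkpuhxhyz": → "ybnkpuhxhy" → "xhyybnkpuh" ✓)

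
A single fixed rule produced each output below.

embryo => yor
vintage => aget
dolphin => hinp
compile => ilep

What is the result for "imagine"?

What's happening: delete the first 3 characters, then move the first character to the end.
"imagine" → "gine" → "ineg".

ineg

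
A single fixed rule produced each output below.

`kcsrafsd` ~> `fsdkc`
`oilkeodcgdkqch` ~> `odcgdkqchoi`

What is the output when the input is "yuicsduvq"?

duvqyu

The pattern: move the first 2 characters to the end (rotate left by 2), then delete the first 3 characters.
Starting from "yuicsduvq": after the first operation, "icsduvqyu"; after the second, "duvqyu".
(Check on "kcsrafsd": → "srafsdkc" → "fsdkc" ✓)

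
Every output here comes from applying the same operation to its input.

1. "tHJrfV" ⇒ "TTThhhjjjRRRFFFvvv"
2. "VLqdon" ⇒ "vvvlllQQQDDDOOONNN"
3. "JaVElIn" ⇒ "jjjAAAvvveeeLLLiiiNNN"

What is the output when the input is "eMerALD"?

EEEmmmEEERRRaaalllddd

The transformation: repeat every character 3 times, then flip the case of every letter.
For "eMerALD", step one produces "eeeMMMeeerrrAAALLLDDD"; step two turns that into "EEEmmmEEERRRaaalllddd".
(Check on "VLqdon": → "VVVLLLqqqdddooonnn" → "vvvlllQQQDDDOOONNN" ✓)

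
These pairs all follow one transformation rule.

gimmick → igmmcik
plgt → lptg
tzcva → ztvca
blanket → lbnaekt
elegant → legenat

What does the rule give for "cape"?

The rule is to swap each adjacent pair of characters (1↔2, 3↔4, ...).
Applying that to "cape" gives "acep".

acep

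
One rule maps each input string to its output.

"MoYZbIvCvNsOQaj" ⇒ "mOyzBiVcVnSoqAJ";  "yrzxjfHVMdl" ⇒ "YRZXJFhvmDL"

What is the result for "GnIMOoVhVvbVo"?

gNimoOvHvVBvO

Looking at the pairs, the operation is to flip the case of every letter.
"GnIMOoVhVvbVo" → "gNimoOvHvVBvO".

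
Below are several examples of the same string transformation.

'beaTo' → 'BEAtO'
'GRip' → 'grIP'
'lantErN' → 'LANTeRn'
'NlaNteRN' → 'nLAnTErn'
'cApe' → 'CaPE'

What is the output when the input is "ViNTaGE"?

What's happening: flip the case of every letter.
Doing the same to "ViNTaGE": "vIntAge".

vIntAge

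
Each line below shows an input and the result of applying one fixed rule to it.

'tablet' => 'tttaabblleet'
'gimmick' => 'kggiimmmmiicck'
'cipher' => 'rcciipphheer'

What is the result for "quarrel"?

The transformation: double every character, then move the last character to the front.
Applying that to "quarrel" gives "lqquuaarrrreel".
(Check on "tablet": → "ttaabblleett" → "tttaabblleet" ✓)

lqquuaarrrreel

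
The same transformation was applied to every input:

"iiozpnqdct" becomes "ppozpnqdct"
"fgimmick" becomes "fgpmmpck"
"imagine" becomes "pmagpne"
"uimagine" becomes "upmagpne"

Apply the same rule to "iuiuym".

In each case the input is transformed by: replace every "i" with "p".
On "iuiuym" that produces "pupuym".

pupuym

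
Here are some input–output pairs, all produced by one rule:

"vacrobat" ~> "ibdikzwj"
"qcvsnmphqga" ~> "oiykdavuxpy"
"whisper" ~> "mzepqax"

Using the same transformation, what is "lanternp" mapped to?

vxtivbmz

Rule — shift every letter 8 places forward in the alphabet (wrapping around), then move the last 2 characters to the front (rotate right by 2).
Doing the same to "lanternp": "vxtivbmz".
(Check on "qcvsnmphqga": → "ykdavuxpyoi" → "oiykdavuxpy" ✓)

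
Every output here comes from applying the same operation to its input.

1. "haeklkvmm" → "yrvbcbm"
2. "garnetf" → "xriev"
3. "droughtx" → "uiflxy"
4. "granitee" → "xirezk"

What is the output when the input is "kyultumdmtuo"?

bplckldudk

The transformation: delete the last 2 characters, then shift every letter 9 places backward in the alphabet (wrapping around).
For "kyultumdmtuo", step one produces "kyultumdmt"; step two turns that into "bplckldudk".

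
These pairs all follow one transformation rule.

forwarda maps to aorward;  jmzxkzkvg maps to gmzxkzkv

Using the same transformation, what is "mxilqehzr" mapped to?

The transformation: delete the first character, then move the last character to the front.
Working it through for "mxilqehzr": intermediate "xilqehzr", final "rxilqehz".

rxilqehz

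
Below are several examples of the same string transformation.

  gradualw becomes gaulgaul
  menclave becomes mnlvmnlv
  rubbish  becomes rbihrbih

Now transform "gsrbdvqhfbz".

In each case the input is transformed by: keep every other character starting from the first (positions 1st, 3rd, 5th, ...), then write the whole string twice.
For "gsrbdvqhfbz", step one produces "grdqfz"; step two turns that into "grdqfzgrdqfz".
(Check on "rubbish": → "rbih" → "rbihrbih" ✓)

grdqfzgrdqfz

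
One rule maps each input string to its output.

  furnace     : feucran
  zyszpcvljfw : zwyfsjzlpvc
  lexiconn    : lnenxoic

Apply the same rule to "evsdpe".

The pattern: take characters alternately from the front and the back (1st, last, 2nd, 2nd-last, ...).
Applying that to "evsdpe" gives "eevpsd".

eevpsd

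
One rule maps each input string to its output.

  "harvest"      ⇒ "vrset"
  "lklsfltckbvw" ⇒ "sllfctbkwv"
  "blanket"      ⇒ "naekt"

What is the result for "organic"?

aginc

The pattern: swap each adjacent pair of characters (1↔2, 3↔4, ...), then delete the first 2 characters.
Applying both steps to "organic": "roaginc", then "aginc".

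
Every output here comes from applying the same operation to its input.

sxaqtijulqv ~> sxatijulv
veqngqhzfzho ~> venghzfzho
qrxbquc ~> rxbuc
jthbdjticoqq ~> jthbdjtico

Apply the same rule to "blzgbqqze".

Each output is the input with this applied: remove every "q".
On "blzgbqqze" that produces "blzgbze".

blzgbze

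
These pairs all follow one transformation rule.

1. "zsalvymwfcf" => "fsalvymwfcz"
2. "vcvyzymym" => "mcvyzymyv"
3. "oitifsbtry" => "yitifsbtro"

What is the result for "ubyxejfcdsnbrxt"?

What's happening: swap the first and last characters.
So "ubyxejfcdsnbrxt" becomes "tbyxejfcdsnbrxu".

tbyxejfcdsnbrxu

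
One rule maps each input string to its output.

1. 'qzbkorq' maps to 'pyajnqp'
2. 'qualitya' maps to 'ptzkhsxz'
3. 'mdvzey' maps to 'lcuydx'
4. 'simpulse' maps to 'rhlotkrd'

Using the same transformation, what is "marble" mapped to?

lzqakd

Looking at the pairs, the operation is to shift every letter 1 place backward in the alphabet (wrapping around).
Doing the same to "marble": "lzqakd".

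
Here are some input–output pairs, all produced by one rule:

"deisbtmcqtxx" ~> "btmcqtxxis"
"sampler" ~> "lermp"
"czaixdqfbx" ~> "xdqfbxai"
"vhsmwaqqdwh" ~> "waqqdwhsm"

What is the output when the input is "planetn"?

etnan

Each output is the input with this applied: delete the first 2 characters, then move the first 2 characters to the end (rotate left by 2).
Working it through for "planetn": intermediate "anetn", final "etnan".
(Check on "sampler": → "mpler" → "lermp" ✓)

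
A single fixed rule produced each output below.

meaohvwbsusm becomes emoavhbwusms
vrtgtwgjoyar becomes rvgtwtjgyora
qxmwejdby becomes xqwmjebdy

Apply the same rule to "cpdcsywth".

What's happening: swap each adjacent pair of characters (1↔2, 3↔4, ...).
On "cpdcsywth" that produces "pccdystwh".

pccdystwh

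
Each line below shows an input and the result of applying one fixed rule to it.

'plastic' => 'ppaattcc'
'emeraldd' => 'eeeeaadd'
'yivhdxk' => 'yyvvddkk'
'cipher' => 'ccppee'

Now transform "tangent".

Rule — keep every other character starting from the first (positions 1st, 3rd, 5th, ...), then double every character.
"tangent" → "tnet" → "ttnneett".

ttnneett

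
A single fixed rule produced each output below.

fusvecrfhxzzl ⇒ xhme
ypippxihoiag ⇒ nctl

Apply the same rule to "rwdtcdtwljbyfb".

iiqd

The rule is to shift every letter 5 places forward in the alphabet (wrapping around), then keep one character in every 3, starting at position 3 (positions 3rd, 6th, 9th, ...).
Doing the same to "rwdtcdtwljbyfb": "iiqd".
(Check on "fusvecrfhxzzl": → "kzxajhwkmceeq" → "xhme" ✓)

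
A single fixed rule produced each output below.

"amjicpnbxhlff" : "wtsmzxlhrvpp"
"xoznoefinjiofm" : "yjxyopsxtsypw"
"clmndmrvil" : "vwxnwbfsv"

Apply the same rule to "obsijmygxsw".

The rule is to delete the first character, then shift every letter 10 places forward in the alphabet (wrapping around).
On "obsijmygxsw": the first step gives "bsijmygxsw", and the second then gives "lcstwiqhcg".
(Check on "xoznoefinjiofm": → "oznoefinjiofm" → "yjxyopsxtsypw" ✓)

lcstwiqhcg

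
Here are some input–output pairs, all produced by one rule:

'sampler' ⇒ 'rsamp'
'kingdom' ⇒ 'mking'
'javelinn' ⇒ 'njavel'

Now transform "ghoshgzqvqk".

The transformation: move the last 3 characters to the front (rotate right by 3), then delete the first 2 characters.
On "ghoshgzqvqk" that produces "kghoshgzq".

kghoshgzq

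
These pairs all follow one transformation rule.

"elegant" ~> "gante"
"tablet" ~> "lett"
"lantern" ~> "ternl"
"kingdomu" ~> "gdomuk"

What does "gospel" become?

pelg

Rule — move the first character to the end, then delete the first 2 characters.
Starting from "gospel": after the first operation, "ospelg"; after the second, "pelg".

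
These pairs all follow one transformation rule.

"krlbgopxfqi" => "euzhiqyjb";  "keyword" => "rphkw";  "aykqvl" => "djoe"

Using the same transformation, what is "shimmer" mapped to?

The rule is to delete the first 2 characters, then shift every letter 7 places backward in the alphabet (wrapping around).
So "shimmer" becomes "bffxk".

bffxk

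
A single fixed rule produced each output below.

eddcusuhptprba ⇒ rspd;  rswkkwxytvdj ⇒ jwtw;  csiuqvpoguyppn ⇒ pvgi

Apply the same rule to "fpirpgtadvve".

The pattern: keep one character in every 3, starting at position 3 (positions 3rd, 6th, 9th, ...), then swap the first and last characters.
Starting from "fpirpgtadvve": after the first operation, "igde"; after the second, "egdi".

egdi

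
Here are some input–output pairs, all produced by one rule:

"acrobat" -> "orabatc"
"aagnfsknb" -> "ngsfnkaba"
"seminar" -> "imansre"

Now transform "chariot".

raoicth

Each output is the input with this applied: move the first 2 characters to the end (rotate left by 2), then swap each adjacent pair of characters (1↔2, 3↔4, ...).
"chariot" → "raoicth".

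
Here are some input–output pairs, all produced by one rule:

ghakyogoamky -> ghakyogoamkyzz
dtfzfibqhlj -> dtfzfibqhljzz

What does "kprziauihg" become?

kprziauihgzz

Looking at the pairs, the operation is to append "zz".
Applying that to "kprziauihg" gives "kprziauihgzz".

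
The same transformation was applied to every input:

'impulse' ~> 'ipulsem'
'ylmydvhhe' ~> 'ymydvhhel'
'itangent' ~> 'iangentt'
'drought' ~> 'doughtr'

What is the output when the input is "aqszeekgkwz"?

aszeekgkwzq

Each output is the input with this applied: move the first character to the end, then swap the first and last characters.
On "aqszeekgkwz": the first step gives "qszeekgkwza", and the second then gives "aszeekgkwzq".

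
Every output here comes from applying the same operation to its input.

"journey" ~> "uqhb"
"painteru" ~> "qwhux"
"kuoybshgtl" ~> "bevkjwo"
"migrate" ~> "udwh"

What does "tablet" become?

ohw

The pattern: shift every letter 3 places forward in the alphabet (wrapping around), then delete the first 3 characters.
On "tablet": the first step gives "wdeohw", and the second then gives "ohw".
(Check on "painteru": → "sdlqwhux" → "qwhux" ✓)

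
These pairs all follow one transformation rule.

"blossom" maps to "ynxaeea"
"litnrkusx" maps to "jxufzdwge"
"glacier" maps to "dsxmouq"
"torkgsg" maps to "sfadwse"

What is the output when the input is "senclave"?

The transformation: move the last character to the front, then shift every letter 12 places forward in the alphabet (wrapping around).
Working it through for "senclave": intermediate "esenclav", final "qeqzoxmh".

qeqzoxmh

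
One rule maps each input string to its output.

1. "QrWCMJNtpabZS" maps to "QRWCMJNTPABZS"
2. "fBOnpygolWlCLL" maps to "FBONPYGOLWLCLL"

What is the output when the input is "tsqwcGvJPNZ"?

TSQWCGVJPNZ

Rule — convert every letter to uppercase.
On "tsqwcGvJPNZ" that produces "TSQWCGVJPNZ".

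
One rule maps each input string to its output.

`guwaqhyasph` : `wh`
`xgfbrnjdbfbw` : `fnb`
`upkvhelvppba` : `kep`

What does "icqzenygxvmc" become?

Each output is the input with this applied: delete the last 3 characters, then keep one character in every 3, starting at position 3 (positions 3rd, 6th, 9th, ...).
On "icqzenygxvmc" that produces "qnx".

qnx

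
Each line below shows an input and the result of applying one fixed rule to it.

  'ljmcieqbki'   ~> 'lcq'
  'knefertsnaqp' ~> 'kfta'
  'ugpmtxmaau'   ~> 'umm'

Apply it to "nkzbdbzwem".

In each case the input is transformed by: delete the last 2 characters, then keep one character in every 3, starting at position 1 (positions 1st, 4th, 7th, ...).
"nkzbdbzwem" → "nbz".
(Check on "ljmcieqbki": → "ljmcieqb" → "lcq" ✓)

nbz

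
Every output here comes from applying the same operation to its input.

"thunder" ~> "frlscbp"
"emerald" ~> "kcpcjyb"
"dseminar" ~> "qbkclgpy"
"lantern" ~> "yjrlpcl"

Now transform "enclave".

lcjatyc

The rule is to swap each adjacent pair of characters (1↔2, 3↔4, ...), then shift every letter 2 places backward in the alphabet (wrapping around).
"enclave" → "nelcvae" → "lcjatyc".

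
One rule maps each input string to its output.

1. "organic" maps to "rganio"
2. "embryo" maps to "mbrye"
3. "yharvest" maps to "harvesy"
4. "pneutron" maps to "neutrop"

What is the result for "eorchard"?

The transformation: delete the last character, then move the first character to the end.
"eorchard" → "eorchar" → "orchare".
(Check on "organic": → "organi" → "rganio" ✓)

orchare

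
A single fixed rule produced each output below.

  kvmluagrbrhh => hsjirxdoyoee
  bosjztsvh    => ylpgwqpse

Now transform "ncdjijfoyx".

kzagfgclvu

In each case the input is transformed by: shift every letter 3 places backward in the alphabet (wrapping around).
"ncdjijfoyx" → "kzagfgclvu".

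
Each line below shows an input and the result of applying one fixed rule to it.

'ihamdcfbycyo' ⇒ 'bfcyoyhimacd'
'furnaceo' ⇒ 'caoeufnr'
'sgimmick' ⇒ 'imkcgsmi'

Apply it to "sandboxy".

The rule is to swap the front and back halves of the string, then swap each adjacent pair of characters (1↔2, 3↔4, ...).
On "sandboxy": the first step gives "boxysand", and the second then gives "obyxasdn".

obyxasdn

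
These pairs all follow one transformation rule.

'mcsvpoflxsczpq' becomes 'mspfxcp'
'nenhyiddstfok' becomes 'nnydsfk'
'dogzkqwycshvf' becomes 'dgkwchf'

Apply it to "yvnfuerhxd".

ynurx

Each output is the input with this applied: keep every other character starting from the first (positions 1st, 3rd, 5th, ...).
"yvnfuerhxd" → "ynurx".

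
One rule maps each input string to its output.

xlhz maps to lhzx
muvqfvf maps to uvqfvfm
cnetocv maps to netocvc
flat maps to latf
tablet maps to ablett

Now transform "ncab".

cabn

In each case the input is transformed by: move the first character to the end.
For "ncab" the result is "cabn".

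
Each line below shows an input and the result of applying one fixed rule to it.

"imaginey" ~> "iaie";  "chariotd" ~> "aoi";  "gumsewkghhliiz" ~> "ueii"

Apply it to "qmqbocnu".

The rule is to swap each adjacent pair of characters (1↔2, 3↔4, ...), then keep only the vowels.
Applying both steps to "qmqbocnu": "mqbqcoun", then "ou".

ou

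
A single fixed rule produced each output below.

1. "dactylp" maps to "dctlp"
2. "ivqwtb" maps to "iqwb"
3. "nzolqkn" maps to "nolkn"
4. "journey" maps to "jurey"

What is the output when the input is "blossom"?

Rule — double every character, then keep one character in every 3, starting at position 2 (positions 2nd, 5th, 8th, ...).
Working it through for "blossom": intermediate "bblloossssoomm", final "bosom".

bosom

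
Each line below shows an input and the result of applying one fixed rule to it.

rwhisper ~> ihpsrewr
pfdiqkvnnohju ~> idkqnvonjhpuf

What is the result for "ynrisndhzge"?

irnshdgzyen

Each output is the input with this applied: move the first 2 characters to the end (rotate left by 2), then swap each adjacent pair of characters (1↔2, 3↔4, ...).
For "ynrisndhzge", step one produces "risndhzgeyn"; step two turns that into "irnshdgzyen".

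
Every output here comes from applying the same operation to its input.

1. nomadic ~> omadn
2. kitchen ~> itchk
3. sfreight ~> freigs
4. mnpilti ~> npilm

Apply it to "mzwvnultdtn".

zwvnultdm

The pattern: delete the last 2 characters, then move the first character to the end.
"mzwvnultdtn" → "mzwvnultd" → "zwvnultdm".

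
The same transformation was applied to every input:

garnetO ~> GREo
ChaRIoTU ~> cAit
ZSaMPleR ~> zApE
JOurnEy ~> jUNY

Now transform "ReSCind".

Looking at the pairs, the operation is to keep every other character starting from the first (positions 1st, 3rd, 5th, ...), then flip the case of every letter.
For "ReSCind", step one produces "RSid"; step two turns that into "rsID".

rsID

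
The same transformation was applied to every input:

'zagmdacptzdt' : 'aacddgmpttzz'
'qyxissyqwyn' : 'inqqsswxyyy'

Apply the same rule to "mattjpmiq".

aijmmpqtt

Rule — sort the characters into alphabetical order.
"mattjpmiq" → "aijmmpqtt".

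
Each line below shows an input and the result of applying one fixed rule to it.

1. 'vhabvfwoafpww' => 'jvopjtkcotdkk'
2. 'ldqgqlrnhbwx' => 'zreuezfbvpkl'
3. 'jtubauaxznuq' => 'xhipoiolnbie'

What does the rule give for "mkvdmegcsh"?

ayjrasuqgv

Rule — shift every letter 12 places backward in the alphabet (wrapping around).
For "mkvdmegcsh" the result is "ayjrasuqgv".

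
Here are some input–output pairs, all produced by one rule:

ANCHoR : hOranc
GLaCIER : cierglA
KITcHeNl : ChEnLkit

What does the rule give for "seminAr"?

INaRSEM

In each case the input is transformed by: flip the case of every letter, then move the first 3 characters to the end (rotate left by 3).
Applying that to "seminAr" gives "INaRSEM".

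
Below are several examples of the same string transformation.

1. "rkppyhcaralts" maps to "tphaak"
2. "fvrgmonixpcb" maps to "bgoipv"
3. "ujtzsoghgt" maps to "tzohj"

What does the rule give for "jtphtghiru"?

Looking at the pairs, the operation is to keep every other character starting from the second (positions 2nd, 4th, 6th, ...), then swap the first and last characters.
"jtphtghiru" → "thgiu" → "uhgit".

uhgit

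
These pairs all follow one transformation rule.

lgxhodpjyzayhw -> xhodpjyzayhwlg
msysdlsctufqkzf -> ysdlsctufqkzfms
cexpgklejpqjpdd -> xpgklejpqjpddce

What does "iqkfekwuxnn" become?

Rule — move the first 2 characters to the end (rotate left by 2).
"iqkfekwuxnn" → "kfekwuxnniq".

kfekwuxnniq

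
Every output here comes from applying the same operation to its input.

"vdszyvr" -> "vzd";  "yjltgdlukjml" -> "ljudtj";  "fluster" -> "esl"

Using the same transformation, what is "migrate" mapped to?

tri

Rule — keep every other character starting from the second (positions 2nd, 4th, 6th, ...), then reverse the string.
On "migrate" that produces "tri".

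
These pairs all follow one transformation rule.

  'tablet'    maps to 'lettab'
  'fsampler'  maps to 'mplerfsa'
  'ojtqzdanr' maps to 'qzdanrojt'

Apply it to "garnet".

netgar

In each case the input is transformed by: move the first 3 characters to the end (rotate left by 3).
On "garnet" that produces "netgar".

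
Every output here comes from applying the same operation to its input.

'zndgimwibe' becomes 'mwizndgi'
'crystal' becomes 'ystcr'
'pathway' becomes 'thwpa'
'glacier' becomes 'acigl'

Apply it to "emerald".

Looking at the pairs, the operation is to delete the last 2 characters, then move the last 3 characters to the front (rotate right by 3).
On "emerald" that produces "eraem".

eraem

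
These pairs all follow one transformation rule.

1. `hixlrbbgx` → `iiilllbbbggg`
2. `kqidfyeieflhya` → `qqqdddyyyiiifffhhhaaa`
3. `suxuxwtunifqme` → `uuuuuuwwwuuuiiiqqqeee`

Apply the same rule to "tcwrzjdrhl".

cccrrrjjjrrrlll

Looking at the pairs, the operation is to keep every other character starting from the second (positions 2nd, 4th, 6th, ...), then repeat every character 3 times.
For "tcwrzjdrhl", step one produces "crjrl"; step two turns that into "cccrrrjjjrrrlll".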